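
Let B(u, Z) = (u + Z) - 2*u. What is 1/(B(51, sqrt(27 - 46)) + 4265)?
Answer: 4214/17757815 - I*sqrt(19)/17757815 ≈ 0.0002373 - 2.4546e-7*I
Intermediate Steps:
B(u, Z) = Z - u (B(u, Z) = (Z + u) - 2*u = Z - u)
1/(B(51, sqrt(27 - 46)) + 4265) = 1/((sqrt(27 - 46) - 1*51) + 4265) = 1/((sqrt(-19) - 51) + 4265) = 1/((I*sqrt(19) - 51) + 4265) = 1/((-51 + I*sqrt(19)) + 4265) = 1/(4214 + I*sqrt(19))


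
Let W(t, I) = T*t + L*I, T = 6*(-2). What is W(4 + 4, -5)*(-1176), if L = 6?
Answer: 148176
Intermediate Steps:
T = -12
W(t, I) = -12*t + 6*I
W(4 + 4, -5)*(-1176) = (-12*(4 + 4) + 6*(-5))*(-1176) = (-12*8 - 30)*(-1176) = (-96 - 30)*(-1176) = -126*(-1176) = 148176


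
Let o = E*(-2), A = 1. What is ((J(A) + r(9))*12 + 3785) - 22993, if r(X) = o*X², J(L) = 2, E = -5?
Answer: -9464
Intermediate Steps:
o = 10 (o = -5*(-2) = 10)
r(X) = 10*X²
((J(A) + r(9))*12 + 3785) - 22993 = ((2 + 10*9²)*12 + 3785) - 22993 = ((2 + 10*81)*12 + 3785) - 22993 = ((2 + 810)*12 + 3785) - 22993 = (812*12 + 3785) - 22993 = (9744 + 3785) - 22993 = 13529 - 22993 = -9464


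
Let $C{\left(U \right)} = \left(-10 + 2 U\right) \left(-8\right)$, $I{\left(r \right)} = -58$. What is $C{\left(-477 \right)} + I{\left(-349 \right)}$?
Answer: $7654$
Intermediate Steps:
$C{\left(U \right)} = 80 - 16 U$
$C{\left(-477 \right)} + I{\left(-349 \right)} = \left(80 - -7632\right) - 58 = \left(80 + 7632\right) - 58 = 7712 - 58 = 7654$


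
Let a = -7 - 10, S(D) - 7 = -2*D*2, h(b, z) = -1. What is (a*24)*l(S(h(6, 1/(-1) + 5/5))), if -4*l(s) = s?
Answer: 1122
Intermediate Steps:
S(D) = 7 - 4*D (S(D) = 7 - 2*D*2 = 7 - 4*D)
l(s) = -s/4
a = -17
(a*24)*l(S(h(6, 1/(-1) + 5/5))) = (-17*24)*(-(7 - 4*(-1))/4) = -(-102)*(7 + 4) = -(-102)*11 = -408*(-11/4) = 1122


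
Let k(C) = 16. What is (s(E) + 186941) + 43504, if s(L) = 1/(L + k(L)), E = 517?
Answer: 122827186/533 ≈ 2.3045e+5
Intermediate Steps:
s(L) = 1/(16 + L) (s(L) = 1/(L + 16) = 1/(16 + L))
(s(E) + 186941) + 43504 = (1/(16 + 517) + 186941) + 43504 = (1/533 + 186941) + 43504 = 99639554/533 + 43504 = 122827186/533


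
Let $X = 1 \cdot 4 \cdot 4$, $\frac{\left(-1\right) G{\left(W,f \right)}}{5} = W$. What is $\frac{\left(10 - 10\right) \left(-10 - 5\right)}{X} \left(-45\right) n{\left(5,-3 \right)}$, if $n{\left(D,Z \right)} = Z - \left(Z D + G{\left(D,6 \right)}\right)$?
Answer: $0$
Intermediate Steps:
$G{\left(W,f \right)} = - 5 W$
$n{\left(D,Z \right)} = Z + 5 D - D Z$ ($n{\left(D,Z \right)} = Z - \left(Z D - 5 D\right) = Z - \left(D Z - 5 D\right) = Z - \left(- 5 D + D Z\right) = Z + 5 D - D Z$)
$X = 16$ ($X = 4 \cdot 4 = 16$)
$\frac{\left(10 - 10\right) \left(-10 - 5\right)}{X} \left(-45\right) n{\left(5,-3 \right)} = \frac{\left(10 - 10\right) \left(-10 - 5\right)}{16} \left(-45\right) \left(-3 + 5 \cdot 5 - 5 \left(-3\right)\right) = 0 \left(-15\right) \frac{1}{16} \left(-45\right) \left(-3 + 25 + 15\right) = 0 \cdot \frac{1}{16} \left(-45\right) 37 = 0 \left(-45\right) 37 = 0 \cdot 37 = 0$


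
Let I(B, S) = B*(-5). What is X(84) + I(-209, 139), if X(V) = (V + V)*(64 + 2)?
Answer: 12133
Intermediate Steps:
I(B, S) = -5*B
X(V) = 132*V (X(V) = (2*V)*66 = 132*V)
X(84) + I(-209, 139) = 132*84 - 5*(-209) = 11088 + 1045 = 12133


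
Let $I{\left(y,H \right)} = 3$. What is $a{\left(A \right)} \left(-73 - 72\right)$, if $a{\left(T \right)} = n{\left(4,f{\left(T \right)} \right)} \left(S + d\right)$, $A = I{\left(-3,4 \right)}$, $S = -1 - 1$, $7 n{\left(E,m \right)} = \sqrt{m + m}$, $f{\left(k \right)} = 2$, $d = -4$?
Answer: $\frac{1740}{7} \approx 248.57$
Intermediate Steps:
$n{\left(E,m \right)} = \frac{\sqrt{2} \sqrt{m}}{7}$ ($n{\left(E,m \right)} = \frac{\sqrt{m + m}}{7} = \frac{\sqrt{2 m}}{7} = \frac{\sqrt{2} \sqrt{m}}{7}$)
$S = -2$ ($S = -1 - 1 = -2$)
$A = 3$
$a{\left(T \right)} = - \frac{12}{7}$ ($a{\left(T \right)} = \frac{\sqrt{2} \sqrt{2}}{7} \left(-2 - 4\right) = \frac{2}{7} \left(-6\right) = - \frac{12}{7}$)
$a{\left(A \right)} \left(-73 - 72\right) = - \frac{12 \left(-73 - 72\right)}{7} = \left(- \frac{12}{7}\right) \left(-145\right) = \frac{1740}{7}$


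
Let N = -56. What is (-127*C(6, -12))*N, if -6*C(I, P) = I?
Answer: -7112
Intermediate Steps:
C(I, P) = -I/6
(-127*C(6, -12))*N = -(-127)*6/6*(-56) = -127*(-1)*(-56) = 127*(-56) = -7112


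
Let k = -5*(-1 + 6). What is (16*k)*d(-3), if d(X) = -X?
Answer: -1200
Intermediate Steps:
k = -25 (k = -5*5 = -25)
(16*k)*d(-3) = (16*(-25))*(-1*(-3)) = -400*3 = -1200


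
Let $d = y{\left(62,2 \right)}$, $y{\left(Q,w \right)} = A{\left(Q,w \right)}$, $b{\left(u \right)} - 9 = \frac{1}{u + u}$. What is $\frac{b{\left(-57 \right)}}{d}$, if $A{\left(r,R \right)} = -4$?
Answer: $- \frac{1025}{456} \approx -2.2478$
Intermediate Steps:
$b{\left(u \right)} = 9 + \frac{1}{2 u}$ ($b{\left(u \right)} = 9 + \frac{1}{u + u} = 9 + \frac{1}{2 u}$)
$y{\left(Q,w \right)} = -4$
$d = -4$
$\frac{b{\left(-57 \right)}}{d} = \frac{9 + \frac{1}{2 \left(-57\right)}}{-4} = \left(9 + \frac{1}{2} \left(- \frac{1}{57}\right)\right) \left(- \frac{1}{4}\right) = \left(9 - \frac{1}{114}\right) \left(- \frac{1}{4}\right) = \frac{1025}{114} \left(- \frac{1}{4}\right) = - \frac{1025}{456}$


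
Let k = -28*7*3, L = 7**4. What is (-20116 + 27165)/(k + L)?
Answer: 1007/259 ≈ 3.8880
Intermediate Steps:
L = 2401
k = -588 (k = -196*3 = -588)
(-20116 + 27165)/(k + L) = (-20116 + 27165)/(-588 + 2401) = 7049/1813 = 7049*(1/1813) = 1007/259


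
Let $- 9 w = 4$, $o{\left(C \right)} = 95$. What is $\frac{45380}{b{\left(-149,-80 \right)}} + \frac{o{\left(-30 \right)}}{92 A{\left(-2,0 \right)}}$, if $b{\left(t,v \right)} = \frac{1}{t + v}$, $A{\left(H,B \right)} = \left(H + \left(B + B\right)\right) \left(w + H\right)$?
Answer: $- \frac{42066896105}{4048} \approx -1.0392 \cdot 10^{7}$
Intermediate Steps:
$w = - \frac{4}{9}$ ($w = \left(- \frac{1}{9}\right) 4 = - \frac{4}{9} \approx -0.44444$)
$A{\left(H,B \right)} = \left(- \frac{4}{9} + H\right) \left(H + 2 B\right)$ ($A{\left(H,B \right)} = \left(H + \left(B + B\right)\right) \left(- \frac{4}{9} + H\right) = \left(H + 2 B\right) \left(- \frac{4}{9} + H\right) = \left(- \frac{4}{9} + H\right) \left(H + 2 B\right)$)
$\frac{45380}{b{\left(-149,-80 \right)}} + \frac{o{\left(-30 \right)}}{92 A{\left(-2,0 \right)}} = \frac{45380}{\frac{1}{-149 - 80}} + \frac{95}{92 \left(\left(-2\right)^{2} - 0 - - \frac{8}{9} + 2 \cdot 0 \left(-2\right)\right)} = \frac{45380}{\frac{1}{-229}} + \frac{95}{92 \left(4 + 0 + \frac{8}{9} + 0\right)} = \frac{45380}{- \frac{1}{229}} + \frac{95}{92 \cdot \frac{44}{9}} = 45380 \left(-229\right) + \frac{95}{\frac{4048}{9}} = -10392020 + 95 \cdot \frac{9}{4048} = -10392020 + \frac{855}{4048} = - \frac{42066896105}{4048}$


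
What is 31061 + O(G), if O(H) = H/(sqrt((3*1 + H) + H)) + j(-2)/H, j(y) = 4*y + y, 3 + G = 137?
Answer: 2081082/67 + 134*sqrt(271)/271 ≈ 31069.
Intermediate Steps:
G = 134 (G = -3 + 137 = 134)
j(y) = 5*y
O(H) = -10/H + H/sqrt(3 + 2*H) (O(H) = H/(sqrt((3*1 + H) + H)) + (5*(-2))/H = H/(sqrt((3 + H) + H)) - 10/H = H/(sqrt(3 + 2*H)) - 10/H = H/sqrt(3 + 2*H) - 10/H = -10/H + H/sqrt(3 + 2*H))
31061 + O(G) = 31061 + (-10/134 + 134/sqrt(3 + 2*134)) = 31061 + (-10*1/134 + 134/sqrt(3 + 268)) = 31061 + (-5/67 + 134/sqrt(271)) = 31061 + (-5/67 + 134*(sqrt(271)/271)) = 31061 + (-5/67 + 134*sqrt(271)/271) = 2081082/67 + 134*sqrt(271)/271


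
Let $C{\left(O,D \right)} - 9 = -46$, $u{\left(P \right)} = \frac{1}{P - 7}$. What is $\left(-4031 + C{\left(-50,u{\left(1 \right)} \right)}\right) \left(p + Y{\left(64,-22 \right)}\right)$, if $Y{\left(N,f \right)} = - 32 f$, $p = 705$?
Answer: $-5731812$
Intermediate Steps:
$u{\left(P \right)} = \frac{1}{-7 + P}$
$C{\left(O,D \right)} = -37$ ($C{\left(O,D \right)} = 9 - 46 = -37$)
$\left(-4031 + C{\left(-50,u{\left(1 \right)} \right)}\right) \left(p + Y{\left(64,-22 \right)}\right) = \left(-4031 - 37\right) \left(705 - -704\right) = - 4068 \left(705 + 704\right) = \left(-4068\right) 1409 = -5731812$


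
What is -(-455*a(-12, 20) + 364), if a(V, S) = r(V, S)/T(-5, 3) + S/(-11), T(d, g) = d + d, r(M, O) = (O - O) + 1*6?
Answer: -16107/11 ≈ -1464.3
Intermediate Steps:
r(M, O) = 6 (r(M, O) = 0 + 6 = 6)
T(d, g) = 2*d
a(V, S) = -⅗ - S/11 (a(V, S) = 6/((2*(-5))) + S/(-11) = 6/(-10) + S*(-1/11) = 6*(-⅒) - S/11 = -⅗ - S/11)
-(-455*a(-12, 20) + 364) = -(-455*(-⅗ - 1/11*20) + 364) = -(-455*(-⅗ - 20/11) + 364) = -(-455*(-133/55) + 364) = -(12103/11 + 364) = -1*16107/11 = -16107/11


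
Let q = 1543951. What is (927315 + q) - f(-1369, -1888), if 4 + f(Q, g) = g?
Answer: 2473158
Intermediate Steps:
f(Q, g) = -4 + g
(927315 + q) - f(-1369, -1888) = (927315 + 1543951) - (-4 - 1888) = 2471266 - 1*(-1892) = 2471266 + 1892 = 2473158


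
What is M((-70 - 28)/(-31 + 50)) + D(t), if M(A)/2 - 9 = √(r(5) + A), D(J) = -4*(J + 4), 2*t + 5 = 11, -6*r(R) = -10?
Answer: -10 + 2*I*√11343/57 ≈ -10.0 + 3.737*I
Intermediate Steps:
r(R) = 5/3 (r(R) = -⅙*(-10) = 5/3)
t = 3 (t = -5/2 + (½)*11 = -5/2 + 11/2 = 3)
D(J) = -16 - 4*J (D(J) = -4*(4 + J) = -16 - 4*J)
M(A) = 18 + 2*√(5/3 + A)
M((-70 - 28)/(-31 + 50)) + D(t) = (18 + 2*√(15 + 9*((-70 - 28)/(-31 + 50)))/3) + (-16 - 4*3) = (18 + 2*√(15 + 9*(-98/19))/3) + (-16 - 12) = (18 + 2*√(15 + 9*(-98*1/19))/3) - 28 = (18 + 2*√(15 + 9*(-98/19))/3) - 28 = (18 + 2*√(15 - 882/19)/3) - 28 = (18 + 2*√(-597/19)/3) - 28 = (18 + 2*(I*√11343/19)/3) - 28 = (18 + 2*I*√11343/57) - 28 = -10 + 2*I*√11343/57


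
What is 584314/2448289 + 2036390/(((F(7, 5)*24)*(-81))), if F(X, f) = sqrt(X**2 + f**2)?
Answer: 584314/2448289 - 1018195*sqrt(74)/71928 ≈ -121.53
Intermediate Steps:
584314/2448289 + 2036390/(((F(7, 5)*24)*(-81))) = 584314/2448289 + 2036390/(((sqrt(7**2 + 5**2)*24)*(-81))) = 584314*(1/2448289) + 2036390/(((sqrt(49 + 25)*24)*(-81))) = 584314/2448289 + 2036390/(((sqrt(74)*24)*(-81))) = 584314/2448289 + 2036390/(((24*sqrt(74))*(-81))) = 584314/2448289 + 2036390/((-1944*sqrt(74))) = 584314/2448289 + 2036390*(-sqrt(74)/143856) = 584314/2448289 - 1018195*sqrt(74)/71928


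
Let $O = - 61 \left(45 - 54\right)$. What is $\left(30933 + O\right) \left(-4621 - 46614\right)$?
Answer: $-1612980270$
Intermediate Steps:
$O = 549$ ($O = \left(-61\right) \left(-9\right) = 549$)
$\left(30933 + O\right) \left(-4621 - 46614\right) = \left(30933 + 549\right) \left(-4621 - 46614\right) = 31482 \left(-51235\right) = -1612980270$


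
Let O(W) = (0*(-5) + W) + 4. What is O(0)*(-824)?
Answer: -3296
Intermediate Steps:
O(W) = 4 + W (O(W) = (0 + W) + 4 = W + 4 = 4 + W)
O(0)*(-824) = (4 + 0)*(-824) = 4*(-824) = -3296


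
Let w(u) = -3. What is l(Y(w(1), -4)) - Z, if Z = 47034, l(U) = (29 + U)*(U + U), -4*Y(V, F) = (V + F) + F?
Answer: -374875/8 ≈ -46859.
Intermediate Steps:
Y(V, F) = -F/2 - V/4 (Y(V, F) = -((V + F) + F)/4 = -((F + V) + F)/4 = -(V + 2*F)/4 = -F/2 - V/4)
l(U) = 2*U*(29 + U) (l(U) = (29 + U)*(2*U) = 2*U*(29 + U))
l(Y(w(1), -4)) - Z = 2*(-½*(-4) - ¼*(-3))*(29 + (-½*(-4) - ¼*(-3))) - 1*47034 = 2*(2 + ¾)*(29 + (2 + ¾)) - 47034 = 2*(11/4)*(29 + 11/4) - 47034 = 2*(11/4)*(127/4) - 47034 = 1397/8 - 47034 = -374875/8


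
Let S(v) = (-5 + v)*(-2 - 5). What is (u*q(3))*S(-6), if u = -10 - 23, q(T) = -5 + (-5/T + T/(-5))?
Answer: 92323/5 ≈ 18465.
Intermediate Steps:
S(v) = 35 - 7*v (S(v) = (-5 + v)*(-7) = 35 - 7*v)
q(T) = -5 - 5/T - T/5 (q(T) = -5 + (-5/T + T*(-1/5)) = -5 + (-5/T - T/5) = -5 - 5/T - T/5)
u = -33
(u*q(3))*S(-6) = (-33*(-5 - 5/3 - 1/5*3))*(35 - 7*(-6)) = (-33*(-5 - 5*1/3 - 3/5))*(35 + 42) = -33*(-5 - 5/3 - 3/5)*77 = -33*(-109/15)*77 = (1199/5)*77 = 92323/5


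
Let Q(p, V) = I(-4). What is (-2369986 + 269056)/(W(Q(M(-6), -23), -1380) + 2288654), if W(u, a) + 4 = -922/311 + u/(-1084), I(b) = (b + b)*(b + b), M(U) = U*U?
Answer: -88534240665/96444727906 ≈ -0.91798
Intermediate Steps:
M(U) = U²
I(b) = 4*b² (I(b) = (2*b)*(2*b) = 4*b²)
Q(p, V) = 64 (Q(p, V) = 4*(-4)² = 4*16 = 64)
W(u, a) = -2166/311 - u/1084 (W(u, a) = -4 + (-922/311 + u/(-1084)) = -4 + (-922*1/311 + u*(-1/1084)) = -4 + (-922/311 - u/1084) = -2166/311 - u/1084)
(-2369986 + 269056)/(W(Q(M(-6), -23), -1380) + 2288654) = (-2369986 + 269056)/((-2166/311 - 1/1084*64) + 2288654) = -2100930/((-2166/311 - 16/271) + 2288654) = -2100930/(-591962/84281 + 2288654) = -2100930/192889455812/84281 = -2100930*84281/192889455812 = -88534240665/96444727906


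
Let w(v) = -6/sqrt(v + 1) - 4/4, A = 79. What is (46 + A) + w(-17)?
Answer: 124 + 3*I/2 ≈ 124.0 + 1.5*I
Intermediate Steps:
w(v) = -1 - 6/sqrt(1 + v) (w(v) = -6/sqrt(1 + v) - 4*1/4 = -6/sqrt(1 + v) - 1 = -1 - 6/sqrt(1 + v))
(46 + A) + w(-17) = (46 + 79) + (-1 - 6/sqrt(1 - 17)) = 125 + (-1 - (-3)*I/2) = 125 + (-1 + 3*I/2) = 124 + 3*I/2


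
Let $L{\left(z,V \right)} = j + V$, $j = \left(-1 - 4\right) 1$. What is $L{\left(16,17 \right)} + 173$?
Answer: $185$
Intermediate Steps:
$j = -5$ ($j = \left(-5\right) 1 = -5$)
$L{\left(z,V \right)} = -5 + V$
$L{\left(16,17 \right)} + 173 = \left(-5 + 17\right) + 173 = 12 + 173 = 185$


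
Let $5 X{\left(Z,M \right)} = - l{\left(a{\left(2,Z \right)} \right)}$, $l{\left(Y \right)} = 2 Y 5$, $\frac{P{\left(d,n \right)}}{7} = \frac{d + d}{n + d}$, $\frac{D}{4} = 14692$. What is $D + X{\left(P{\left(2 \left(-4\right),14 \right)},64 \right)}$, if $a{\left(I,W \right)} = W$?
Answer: $\frac{176416}{3} \approx 58805.0$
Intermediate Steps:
$D = 58768$ ($D = 4 \cdot 14692 = 58768$)
$P{\left(d,n \right)} = \frac{14 d}{d + n}$ ($P{\left(d,n \right)} = 7 \frac{d + d}{n + d} = 7 \frac{2 d}{d + n} = \frac{14 d}{d + n}$)
$l{\left(Y \right)} = 10 Y$
$X{\left(Z,M \right)} = - 2 Z$ ($X{\left(Z,M \right)} = \frac{\left(-1\right) 10 Z}{5} = \frac{\left(-10\right) Z}{5} = - 2 Z$)
$D + X{\left(P{\left(2 \left(-4\right),14 \right)},64 \right)} = 58768 - 2 \frac{14 \cdot 2 \left(-4\right)}{2 \left(-4\right) + 14} = 58768 - 2 \cdot 14 \left(-8\right) \frac{1}{-8 + 14} = 58768 - 2 \cdot 14 \left(-8\right) \frac{1}{6} = 58768 - - \frac{112}{3} = 58768 + \frac{112}{3} = \frac{176416}{3}$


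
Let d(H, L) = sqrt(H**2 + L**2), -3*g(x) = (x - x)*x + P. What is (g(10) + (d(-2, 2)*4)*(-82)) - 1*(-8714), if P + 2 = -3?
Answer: 26147/3 - 656*sqrt(2) ≈ 7787.9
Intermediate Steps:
P = -5 (P = -2 - 3 = -5)
g(x) = 5/3 (g(x) = -((x - x)*x - 5)/3 = -(0*x - 5)/3 = -(0 - 5)/3 = -1/3*(-5) = 5/3)
(g(10) + (d(-2, 2)*4)*(-82)) - 1*(-8714) = (5/3 + (sqrt((-2)**2 + 2**2)*4)*(-82)) - 1*(-8714) = (5/3 + (sqrt(4 + 4)*4)*(-82)) + 8714 = (5/3 + (sqrt(8)*4)*(-82)) + 8714 = (5/3 + ((2*sqrt(2))*4)*(-82)) + 8714 = (5/3 + (8*sqrt(2))*(-82)) + 8714 = (5/3 - 656*sqrt(2)) + 8714 = 26147/3 - 656*sqrt(2)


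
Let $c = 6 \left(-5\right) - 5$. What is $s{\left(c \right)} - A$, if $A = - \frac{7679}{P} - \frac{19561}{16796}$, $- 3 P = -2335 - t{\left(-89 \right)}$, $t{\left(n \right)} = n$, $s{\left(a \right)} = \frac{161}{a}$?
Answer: $\frac{643334761}{94309540} \approx 6.8215$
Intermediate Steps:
$c = -35$ ($c = -30 - 5 = -35$)
$P = \frac{2246}{3}$ ($P = - \frac{-2335 - -89}{3} = - \frac{-2335 + 89}{3} = \left(- \frac{1}{3}\right) \left(-2246\right) = \frac{2246}{3} \approx 748.67$)
$A = - \frac{215431729}{18861908}$ ($A = - \frac{7679}{\frac{2246}{3}} - \frac{19561}{16796} = \left(-7679\right) \frac{3}{2246} - \frac{19561}{16796} = - \frac{23037}{2246} - \frac{19561}{16796} = - \frac{215431729}{18861908} \approx -11.422$)
$s{\left(c \right)} - A = \frac{161}{-35} - - \frac{215431729}{18861908} = 161 \left(- \frac{1}{35}\right) + \frac{215431729}{18861908} = - \frac{23}{5} + \frac{215431729}{18861908} = \frac{643334761}{94309540}$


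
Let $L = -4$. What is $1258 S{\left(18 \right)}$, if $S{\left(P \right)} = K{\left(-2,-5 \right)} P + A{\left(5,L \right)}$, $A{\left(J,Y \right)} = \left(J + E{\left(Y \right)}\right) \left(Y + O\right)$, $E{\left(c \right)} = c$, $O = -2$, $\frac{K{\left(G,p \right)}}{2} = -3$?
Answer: $-143412$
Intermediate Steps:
$K{\left(G,p \right)} = -6$ ($K{\left(G,p \right)} = 2 \left(-3\right) = -6$)
$A{\left(J,Y \right)} = \left(-2 + Y\right) \left(J + Y\right)$ ($A{\left(J,Y \right)} = \left(J + Y\right) \left(Y - 2\right) = \left(J + Y\right) \left(-2 + Y\right) = \left(-2 + Y\right) \left(J + Y\right)$)
$S{\left(P \right)} = -6 - 6 P$ ($S{\left(P \right)} = - 6 P + \left(\left(-4\right)^{2} - 10 - -8 + 5 \left(-4\right)\right) = - 6 P + \left(16 - 10 + 8 - 20\right) = - 6 P - 6 = -6 - 6 P$)
$1258 S{\left(18 \right)} = 1258 \left(-6 - 108\right) = 1258 \left(-114\right) = -143412$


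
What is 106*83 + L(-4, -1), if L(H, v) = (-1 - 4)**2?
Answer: 8823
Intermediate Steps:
L(H, v) = 25 (L(H, v) = (-5)**2 = 25)
106*83 + L(-4, -1) = 106*83 + 25 = 8798 + 25 = 8823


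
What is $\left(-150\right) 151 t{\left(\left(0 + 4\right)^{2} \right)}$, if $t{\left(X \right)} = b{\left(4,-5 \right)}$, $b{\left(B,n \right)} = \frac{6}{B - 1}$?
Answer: $-45300$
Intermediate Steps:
$b{\left(B,n \right)} = \frac{6}{-1 + B}$
$t{\left(X \right)} = 2$ ($t{\left(X \right)} = \frac{6}{-1 + 4} = \frac{6}{3} = 6 \cdot \frac{1}{3} = 2$)
$\left(-150\right) 151 t{\left(\left(0 + 4\right)^{2} \right)} = \left(-150\right) 151 \cdot 2 = \left(-22650\right) 2 = -45300$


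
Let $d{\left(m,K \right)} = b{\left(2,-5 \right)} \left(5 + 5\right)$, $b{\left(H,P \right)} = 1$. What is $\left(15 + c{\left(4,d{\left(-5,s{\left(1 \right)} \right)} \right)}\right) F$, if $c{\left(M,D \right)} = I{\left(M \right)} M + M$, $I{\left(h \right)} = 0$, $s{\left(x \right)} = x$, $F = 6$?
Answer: $114$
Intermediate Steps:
$d{\left(m,K \right)} = 10$ ($d{\left(m,K \right)} = 1 \left(5 + 5\right) = 1 \cdot 10 = 10$)
$c{\left(M,D \right)} = M$ ($c{\left(M,D \right)} = 0 M + M = 0 + M = M$)
$\left(15 + c{\left(4,d{\left(-5,s{\left(1 \right)} \right)} \right)}\right) F = \left(15 + 4\right) 6 = 19 \cdot 6 = 114$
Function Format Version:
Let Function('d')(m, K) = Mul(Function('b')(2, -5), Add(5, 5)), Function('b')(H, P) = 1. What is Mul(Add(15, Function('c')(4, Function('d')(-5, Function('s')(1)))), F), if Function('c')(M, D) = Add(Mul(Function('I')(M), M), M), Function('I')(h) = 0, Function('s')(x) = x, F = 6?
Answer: 114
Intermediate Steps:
Function('d')(m, K) = 10 (Function('d')(m, K) = Mul(1, Add(5, 5)) = Mul(1, 10) = 10)
Function('c')(M, D) = M (Function('c')(M, D) = Add(Mul(0, M), M) = Add(0, M) = M)
Mul(Add(15, Function('c')(4, Function('d')(-5, Function('s')(1)))), F) = Mul(Add(15, 4), 6) = Mul(19, 6) = 114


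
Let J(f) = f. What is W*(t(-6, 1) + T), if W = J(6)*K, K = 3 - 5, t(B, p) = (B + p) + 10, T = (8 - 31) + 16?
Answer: 24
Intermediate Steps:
T = -7 (T = -23 + 16 = -7)
t(B, p) = 10 + B + p
K = -2
W = -12 (W = 6*(-2) = -12)
W*(t(-6, 1) + T) = -12*((10 - 6 + 1) - 7) = -12*(5 - 7) = -12*(-2) = 24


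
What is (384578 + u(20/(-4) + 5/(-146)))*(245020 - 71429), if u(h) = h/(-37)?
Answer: 360633755977781/5402 ≈ 6.6759e+10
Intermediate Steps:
u(h) = -h/37 (u(h) = h*(-1/37) = -h/37)
(384578 + u(20/(-4) + 5/(-146)))*(245020 - 71429) = (384578 - (20/(-4) + 5/(-146))/37)*(245020 - 71429) = (384578 - (20*(-¼) + 5*(-1/146))/37)*173591 = (384578 - (-5 - 5/146)/37)*173591 = (384578 - 1/37*(-735/146))*173591 = (384578 + 735/5402)*173591 = (2077491091/5402)*173591 = 360633755977781/5402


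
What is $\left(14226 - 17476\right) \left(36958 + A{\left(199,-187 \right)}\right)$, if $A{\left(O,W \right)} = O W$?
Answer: $828750$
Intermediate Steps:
$\left(14226 - 17476\right) \left(36958 + A{\left(199,-187 \right)}\right) = \left(14226 - 17476\right) \left(36958 + 199 \left(-187\right)\right) = - 3250 \left(36958 - 37213\right) = \left(-3250\right) \left(-255\right) = 828750$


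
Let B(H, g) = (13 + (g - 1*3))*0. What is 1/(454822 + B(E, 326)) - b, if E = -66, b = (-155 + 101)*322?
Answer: 7908444937/454822 ≈ 17388.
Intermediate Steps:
b = -17388 (b = -54*322 = -17388)
B(H, g) = 0 (B(H, g) = (13 + (g - 3))*0 = (13 + (-3 + g))*0 = (10 + g)*0 = 0)
1/(454822 + B(E, 326)) - b = 1/(454822 + 0) - 1*(-17388) = 1/454822 + 17388 = 7908444937/454822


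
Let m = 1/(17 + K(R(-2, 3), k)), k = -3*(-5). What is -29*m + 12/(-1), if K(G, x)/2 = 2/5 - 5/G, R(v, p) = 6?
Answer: -3339/242 ≈ -13.798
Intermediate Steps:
k = 15
K(G, x) = 4/5 - 10/G (K(G, x) = 2*(2/5 - 5/G) = 4/5 - 10/G)
m = 15/242 (m = 1/(17 + (4/5 - 10/6)) = 1/(17 + (4/5 - 10*1/6)) = 1/(17 + (4/5 - 5/3)) = 1/(17 - 13/15) = 1/(242/15) = 15/242 ≈ 0.061983)
-29*m + 12/(-1) = -29*15/242 + 12/(-1) = -435/242 + 12*(-1) = -435/242 - 12 = -3339/242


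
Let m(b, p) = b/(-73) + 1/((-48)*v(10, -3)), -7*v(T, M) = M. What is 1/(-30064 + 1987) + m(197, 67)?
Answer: -270282065/98381808 ≈ -2.7473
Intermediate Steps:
v(T, M) = -M/7
m(b, p) = -7/144 - b/73 (m(b, p) = b/(-73) + 1/((-48)*((-⅐*(-3)))) = b*(-1/73) - 1/(48*3/7) = -b/73 - 1/48*7/3 = -b/73 - 7/144 = -7/144 - b/73)
1/(-30064 + 1987) + m(197, 67) = 1/(-30064 + 1987) + (-7/144 - 1/73*197) = 1/(-28077) + (-7/144 - 197/73) = -1/28077 - 28879/10512 = -270282065/98381808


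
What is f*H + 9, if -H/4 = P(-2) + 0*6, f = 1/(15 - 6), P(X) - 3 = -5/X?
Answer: 59/9 ≈ 6.5556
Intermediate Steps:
P(X) = 3 - 5/X
f = 1/9 ≈ 0.11111
H = -22 (H = -4*((3 - 5/(-2)) + 0*6) = -4*((3 - 5*(-1/2)) + 0) = -4*((3 + 5/2) + 0) = -4*(11/2 + 0) = -4*11/2 = -22)
f*H + 9 = (1/9)*(-22) + 9 = -22/9 + 9 = 59/9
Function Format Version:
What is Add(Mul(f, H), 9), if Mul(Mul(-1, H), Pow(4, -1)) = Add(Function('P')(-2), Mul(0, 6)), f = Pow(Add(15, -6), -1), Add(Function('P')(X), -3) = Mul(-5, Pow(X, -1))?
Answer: Rational(59, 9) ≈ 6.5556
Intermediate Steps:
Function('P')(X) = Add(3, Mul(-5, Pow(X, -1)))
f = Rational(1, 9) (f = Pow(9, -1) = Rational(1, 9) ≈ 0.11111)
H = -22 (H = Mul(-4, Add(Add(3, Mul(-5, Pow(-2, -1))), Mul(0, 6))) = Mul(-4, Add(Add(3, Mul(-5, Rational(-1, 2))), 0)) = Mul(-4, Add(Add(3, Rational(5, 2)), 0)) = Mul(-4, Add(Rational(11, 2), 0)) = Mul(-4, Rational(11, 2)) = -22)
Add(Mul(f, H), 9) = Add(Mul(Rational(1, 9), -22), 9) = Add(Rational(-22, 9), 9) = Rational(59, 9)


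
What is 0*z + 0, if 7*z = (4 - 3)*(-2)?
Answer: 0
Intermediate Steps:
z = -2/7 (z = ((4 - 3)*(-2))/7 = (1*(-2))/7 = (⅐)*(-2) = -2/7 ≈ -0.28571)
0*z + 0 = 0*(-2/7) + 0 = 0 + 0 = 0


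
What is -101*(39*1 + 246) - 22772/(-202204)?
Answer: -1455104842/50551 ≈ -28785.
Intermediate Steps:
-101*(39*1 + 246) - 22772/(-202204) = -101*(39 + 246) - 22772*(-1/202204) = -101*285 + 5693/50551 = -28785 + 5693/50551 = -1455104842/50551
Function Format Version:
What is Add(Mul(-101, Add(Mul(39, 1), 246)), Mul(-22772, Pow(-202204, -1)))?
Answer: Rational(-1455104842, 50551) ≈ -28785.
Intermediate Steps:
Add(Mul(-101, Add(Mul(39, 1), 246)), Mul(-22772, Pow(-202204, -1))) = Add(Mul(-101, Add(39, 246)), Mul(-22772, Rational(-1, 202204))) = Add(Mul(-101, 285), Rational(5693, 50551)) = Add(-28785, Rational(5693, 50551)) = Rational(-1455104842, 50551)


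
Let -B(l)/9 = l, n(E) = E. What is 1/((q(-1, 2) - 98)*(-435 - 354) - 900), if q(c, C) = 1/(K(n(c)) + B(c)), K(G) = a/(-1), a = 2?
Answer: 7/534165 ≈ 1.3105e-5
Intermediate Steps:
B(l) = -9*l
K(G) = -2 (K(G) = 2/(-1) = 2*(-1) = -2)
q(c, C) = 1/(-2 - 9*c)
1/((q(-1, 2) - 98)*(-435 - 354) - 900) = 1/((-1/(2 + 9*(-1)) - 98)*(-435 - 354) - 900) = 1/((-1/(2 - 9) - 98)*(-789) - 900) = 1/((-1/(-7) - 98)*(-789) - 900) = 1/((-1*(-⅐) - 98)*(-789) - 900) = 1/((⅐ - 98)*(-789) - 900) = 1/(-685/7*(-789) - 900) = 1/(540465/7 - 900) = 1/(534165/7) = 7/534165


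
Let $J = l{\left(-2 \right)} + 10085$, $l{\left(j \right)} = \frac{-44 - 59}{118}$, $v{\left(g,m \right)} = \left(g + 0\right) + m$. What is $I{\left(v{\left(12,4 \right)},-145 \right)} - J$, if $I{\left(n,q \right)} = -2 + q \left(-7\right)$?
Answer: $- \frac{1070393}{118} \approx -9071.1$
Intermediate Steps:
$v{\left(g,m \right)} = g + m$
$I{\left(n,q \right)} = -2 - 7 q$
$l{\left(j \right)} = - \frac{103}{118}$ ($l{\left(j \right)} = \left(-103\right) \frac{1}{118} = - \frac{103}{118}$)
$J = \frac{1189927}{118}$ ($J = - \frac{103}{118} + 10085 = \frac{1189927}{118} \approx 10084.0$)
$I{\left(v{\left(12,4 \right)},-145 \right)} - J = \left(-2 - -1015\right) - \frac{1189927}{118} = \left(-2 + 1015\right) - \frac{1189927}{118} = 1013 - \frac{1189927}{118} = - \frac{1070393}{118}$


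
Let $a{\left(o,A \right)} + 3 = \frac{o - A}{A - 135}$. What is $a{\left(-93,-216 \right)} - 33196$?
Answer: $- \frac{3884324}{117} \approx -33199.0$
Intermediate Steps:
$a{\left(o,A \right)} = -3 + \frac{o - A}{-135 + A}$ ($a{\left(o,A \right)} = -3 + \frac{o - A}{A - 135} = -3 + \frac{o - A}{-135 + A}$)
$a{\left(-93,-216 \right)} - 33196 = \frac{405 - 93 - -864}{-135 - 216} - 33196 = \frac{405 - 93 + 864}{-351} - 33196 = \left(- \frac{1}{351}\right) 1176 - 33196 = - \frac{392}{117} - 33196 = - \frac{3884324}{117}$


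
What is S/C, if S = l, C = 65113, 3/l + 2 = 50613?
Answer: 3/3295434043 ≈ 9.1035e-10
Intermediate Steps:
l = 3/50611 (l = 3/(-2 + 50613) = 3/50611 ≈ 5.9276e-5)
S = 3/50611 ≈ 5.9276e-5
S/C = (3/50611)/65113 = (3/50611)*(1/65113) = 3/3295434043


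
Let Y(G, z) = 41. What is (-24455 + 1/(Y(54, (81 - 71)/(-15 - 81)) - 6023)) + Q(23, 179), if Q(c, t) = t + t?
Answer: -144148255/5982 ≈ -24097.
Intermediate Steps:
Q(c, t) = 2*t
(-24455 + 1/(Y(54, (81 - 71)/(-15 - 81)) - 6023)) + Q(23, 179) = (-24455 + 1/(41 - 6023)) + 2*179 = (-24455 + 1/(-5982)) + 358 = (-24455 - 1/5982) + 358 = -146289811/5982 + 358 = -144148255/5982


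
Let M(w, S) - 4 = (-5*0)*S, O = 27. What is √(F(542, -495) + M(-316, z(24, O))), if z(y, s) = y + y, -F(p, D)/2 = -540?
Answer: 2*√271 ≈ 32.924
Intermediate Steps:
F(p, D) = 1080 (F(p, D) = -2*(-540) = 1080)
z(y, s) = 2*y
M(w, S) = 4 (M(w, S) = 4 + (-5*0)*S = 4 + 0*S = 4 + 0 = 4)
√(F(542, -495) + M(-316, z(24, O))) = √(1080 + 4) = √1084 = 2*√271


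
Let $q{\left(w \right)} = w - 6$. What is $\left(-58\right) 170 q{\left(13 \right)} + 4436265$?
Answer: $4367245$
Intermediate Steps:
$q{\left(w \right)} = -6 + w$
$\left(-58\right) 170 q{\left(13 \right)} + 4436265 = \left(-58\right) 170 \left(-6 + 13\right) + 4436265 = \left(-9860\right) 7 + 4436265 = -69020 + 4436265 = 4367245$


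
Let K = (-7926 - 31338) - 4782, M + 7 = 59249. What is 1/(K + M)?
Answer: 1/15196 ≈ 6.5807e-5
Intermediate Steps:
M = 59242 (M = -7 + 59249 = 59242)
K = -44046 (K = -39264 - 4782 = -44046)
1/(K + M) = 1/(-44046 + 59242) = 1/15196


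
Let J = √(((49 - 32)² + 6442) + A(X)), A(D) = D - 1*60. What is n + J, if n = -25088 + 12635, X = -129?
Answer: -12453 + √6542 ≈ -12372.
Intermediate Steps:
n = -12453
A(D) = -60 + D (A(D) = D - 60 = -60 + D)
J = √6542 (J = √(((49 - 32)² + 6442) + (-60 - 129)) = √((17² + 6442) - 189) = √((289 + 6442) - 189) = √(6731 - 189) = √6542 ≈ 80.883)
n + J = -12453 + √6542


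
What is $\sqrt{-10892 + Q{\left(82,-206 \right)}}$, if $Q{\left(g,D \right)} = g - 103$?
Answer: $i \sqrt{10913} \approx 104.47 i$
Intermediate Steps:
$Q{\left(g,D \right)} = -103 + g$
$\sqrt{-10892 + Q{\left(82,-206 \right)}} = \sqrt{-10892 + \left(-103 + 82\right)} = \sqrt{-10892 - 21} = \sqrt{-10913} = i \sqrt{10913}$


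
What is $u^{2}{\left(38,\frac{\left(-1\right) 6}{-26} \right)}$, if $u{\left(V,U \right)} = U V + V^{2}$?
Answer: $\frac{356680996}{169} \approx 2.1105 \cdot 10^{6}$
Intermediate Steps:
$u{\left(V,U \right)} = V^{2} + U V$
$u^{2}{\left(38,\frac{\left(-1\right) 6}{-26} \right)} = \left(38 \left(\frac{\left(-1\right) 6}{-26} + 38\right)\right)^{2} = \left(38 \left(\left(-6\right) \left(- \frac{1}{26}\right) + 38\right)\right)^{2} = \left(38 \left(\frac{3}{13} + 38\right)\right)^{2} = \left(38 \cdot \frac{497}{13}\right)^{2} = \left(\frac{18886}{13}\right)^{2} = \frac{356680996}{169}$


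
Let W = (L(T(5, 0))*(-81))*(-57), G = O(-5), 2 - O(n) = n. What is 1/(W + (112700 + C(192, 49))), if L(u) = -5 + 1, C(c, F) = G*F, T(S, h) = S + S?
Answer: 1/94575 ≈ 1.0574e-5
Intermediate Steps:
O(n) = 2 - n
G = 7 (G = 2 - 1*(-5) = 2 + 5 = 7)
T(S, h) = 2*S
C(c, F) = 7*F
L(u) = -4
W = -18468 (W = -4*(-81)*(-57) = 324*(-57) = -18468)
1/(W + (112700 + C(192, 49))) = 1/(-18468 + (112700 + 7*49)) = 1/(-18468 + (112700 + 343)) = 1/(-18468 + 113043) = 1/94575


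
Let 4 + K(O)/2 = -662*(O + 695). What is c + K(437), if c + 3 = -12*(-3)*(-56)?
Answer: -1500795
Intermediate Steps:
c = -2019 (c = -3 - 12*(-3)*(-56) = -3 + 36*(-56) = -3 - 2016 = -2019)
K(O) = -920188 - 1324*O (K(O) = -8 + 2*(-662*(O + 695)) = -8 + 2*(-662*(695 + O)) = -8 + 2*(-460090 - 662*O) = -8 + (-920180 - 1324*O) = -920188 - 1324*O)
c + K(437) = -2019 + (-920188 - 1324*437) = -2019 + (-920188 - 578588) = -2019 - 1498776 = -1500795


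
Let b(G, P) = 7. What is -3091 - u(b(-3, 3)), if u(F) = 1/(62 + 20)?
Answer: -253463/82 ≈ -3091.0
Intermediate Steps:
u(F) = 1/82
-3091 - u(b(-3, 3)) = -3091 - 1*1/82 = -3091 - 1/82 = -253463/82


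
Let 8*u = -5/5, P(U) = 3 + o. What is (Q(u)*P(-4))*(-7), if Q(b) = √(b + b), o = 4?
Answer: -49*I/2 ≈ -24.5*I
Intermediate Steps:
P(U) = 7 (P(U) = 3 + 4 = 7)
u = -⅛ (u = (-5/5)/8 = (-5*⅕)/8 = (⅛)*(-1) = -⅛ ≈ -0.12500)
Q(b) = √2*√b (Q(b) = √(2*b) = √2*√b)
(Q(u)*P(-4))*(-7) = ((√2*√(-⅛))*7)*(-7) = ((√2*(I*√2/4))*7)*(-7) = ((I/2)*7)*(-7) = (7*I/2)*(-7) = -49*I/2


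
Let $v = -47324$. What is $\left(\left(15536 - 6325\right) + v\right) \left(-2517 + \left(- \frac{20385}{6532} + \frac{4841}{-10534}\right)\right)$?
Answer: $\frac{143699527270919}{1495828} \approx 9.6067 \cdot 10^{7}$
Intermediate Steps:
$\left(\left(15536 - 6325\right) + v\right) \left(-2517 + \left(- \frac{20385}{6532} + \frac{4841}{-10534}\right)\right) = \left(\left(15536 - 6325\right) - 47324\right) \left(-2517 + \left(- \frac{20385}{6532} + \frac{4841}{-10534}\right)\right) = \left(\left(15536 - 6325\right) - 47324\right) \left(-2517 + \left(\left(-20385\right) \frac{1}{6532} + 4841 \left(- \frac{1}{10534}\right)\right)\right) = \left(9211 - 47324\right) \left(-2517 - \frac{5355587}{1495828}\right) = - 38113 \left(-2517 - \frac{5355587}{1495828}\right) = \left(-38113\right) \left(- \frac{3770354663}{1495828}\right) = \frac{143699527270919}{1495828}$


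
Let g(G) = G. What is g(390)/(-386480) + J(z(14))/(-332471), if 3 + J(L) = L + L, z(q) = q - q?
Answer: -12850425/12849339208 ≈ -0.0010001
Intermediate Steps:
z(q) = 0
J(L) = -3 + 2*L (J(L) = -3 + (L + L) = -3 + 2*L)
g(390)/(-386480) + J(z(14))/(-332471) = 390/(-386480) + (-3 + 2*0)/(-332471) = 390*(-1/386480) + (-3 + 0)*(-1/332471) = -39/38648 - 3*(-1/332471) = -39/38648 + 3/332471 = -12850425/12849339208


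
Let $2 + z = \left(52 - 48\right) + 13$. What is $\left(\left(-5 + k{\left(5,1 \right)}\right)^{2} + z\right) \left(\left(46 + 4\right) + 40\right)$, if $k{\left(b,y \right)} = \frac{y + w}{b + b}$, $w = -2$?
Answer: $\frac{36909}{10} \approx 3690.9$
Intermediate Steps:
$k{\left(b,y \right)} = \frac{-2 + y}{2 b}$ ($k{\left(b,y \right)} = \frac{y - 2}{b + b} = \frac{-2 + y}{2 b}$)
$z = 15$ ($z = -2 + \left(\left(52 - 48\right) + 13\right) = -2 + \left(4 + 13\right) = -2 + 17 = 15$)
$\left(\left(-5 + k{\left(5,1 \right)}\right)^{2} + z\right) \left(\left(46 + 4\right) + 40\right) = \left(\left(-5 + \frac{-2 + 1}{2 \cdot 5}\right)^{2} + 15\right) \left(\left(46 + 4\right) + 40\right) = \left(\left(-5 + \frac{1}{2} \cdot \frac{1}{5} \left(-1\right)\right)^{2} + 15\right) \left(50 + 40\right) = \left(\left(-5 - \frac{1}{10}\right)^{2} + 15\right) 90 = \left(\left(- \frac{51}{10}\right)^{2} + 15\right) 90 = \left(\frac{2601}{100} + 15\right) 90 = \frac{4101}{100} \cdot 90 = \frac{36909}{10}$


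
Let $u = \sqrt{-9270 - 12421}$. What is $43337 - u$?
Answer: $43337 - i \sqrt{21691} \approx 43337.0 - 147.28 i$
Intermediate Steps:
$u = i \sqrt{21691}$ ($u = \sqrt{-21691} = i \sqrt{21691} \approx 147.28 i$)
$43337 - u = 43337 - i \sqrt{21691}$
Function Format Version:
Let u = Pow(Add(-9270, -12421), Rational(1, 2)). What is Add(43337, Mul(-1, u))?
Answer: Add(43337, Mul(-1, I, Pow(21691, Rational(1, 2)))) ≈ Add(43337., Mul(-147.28, I))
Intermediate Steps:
u = Mul(I, Pow(21691, Rational(1, 2))) (u = Pow(-21691, Rational(1, 2)) = Mul(I, Pow(21691, Rational(1, 2))) ≈ Mul(147.28, I))
Add(43337, Mul(-1, u)) = Add(43337, Mul(-1, Mul(I, Pow(21691, Rational(1, 2))))) = Add(43337, Mul(-1, I, Pow(21691, Rational(1, 2))))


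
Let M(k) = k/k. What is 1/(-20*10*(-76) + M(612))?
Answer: 1/15201 ≈ 6.5785e-5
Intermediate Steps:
M(k) = 1
1/(-20*10*(-76) + M(612)) = 1/(-20*10*(-76) + 1) = 1/(-200*(-76) + 1) = 1/(15200 + 1) = 1/15201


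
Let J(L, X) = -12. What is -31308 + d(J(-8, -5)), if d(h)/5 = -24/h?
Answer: -31298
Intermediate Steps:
d(h) = -120/h (d(h) = 5*(-24/h) = -120/h)
-31308 + d(J(-8, -5)) = -31308 - 120/(-12) = -31308 - 120*(-1/12) = -31308 + 10 = -31298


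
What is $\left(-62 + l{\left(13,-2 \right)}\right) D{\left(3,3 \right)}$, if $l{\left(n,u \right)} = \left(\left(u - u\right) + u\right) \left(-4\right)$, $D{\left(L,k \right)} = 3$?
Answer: $-162$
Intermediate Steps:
$l{\left(n,u \right)} = - 4 u$ ($l{\left(n,u \right)} = \left(0 + u\right) \left(-4\right) = u \left(-4\right) = - 4 u$)
$\left(-62 + l{\left(13,-2 \right)}\right) D{\left(3,3 \right)} = \left(-62 - -8\right) 3 = \left(-62 + 8\right) 3 = \left(-54\right) 3 = -162$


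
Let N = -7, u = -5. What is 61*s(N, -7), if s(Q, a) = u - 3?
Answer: -488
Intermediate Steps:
s(Q, a) = -8 (s(Q, a) = -5 - 3 = -8)
61*s(N, -7) = 61*(-8) = -488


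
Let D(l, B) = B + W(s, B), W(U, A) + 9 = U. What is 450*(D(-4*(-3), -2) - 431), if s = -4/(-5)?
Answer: -198540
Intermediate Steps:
s = 4/5 (s = -4*(-1/5) = 4/5 ≈ 0.80000)
W(U, A) = -9 + U
D(l, B) = -41/5 + B (D(l, B) = B + (-9 + 4/5) = B - 41/5 = -41/5 + B)
450*(D(-4*(-3), -2) - 431) = 450*((-41/5 - 2) - 431) = 450*(-51/5 - 431) = 450*(-2206/5) = -198540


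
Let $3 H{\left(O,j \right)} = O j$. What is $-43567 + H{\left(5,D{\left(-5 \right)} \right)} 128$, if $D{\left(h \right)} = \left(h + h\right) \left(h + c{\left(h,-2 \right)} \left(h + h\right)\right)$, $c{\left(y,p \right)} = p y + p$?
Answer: $\frac{413299}{3} \approx 1.3777 \cdot 10^{5}$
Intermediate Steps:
$c{\left(y,p \right)} = p + p y$
$D{\left(h \right)} = 2 h \left(h + 2 h \left(-2 - 2 h\right)\right)$ ($D{\left(h \right)} = \left(h + h\right) \left(h + - 2 \left(1 + h\right) \left(h + h\right)\right) = 2 h \left(h + \left(-2 - 2 h\right) 2 h\right) = 2 h \left(h + 2 h \left(-2 - 2 h\right)\right)$)
$H{\left(O,j \right)} = \frac{O j}{3}$
$-43567 + H{\left(5,D{\left(-5 \right)} \right)} 128 = -43567 + \frac{1}{3} \cdot 5 \left(-5\right)^{2} \left(-6 - -40\right) 128 = -43567 + \frac{1}{3} \cdot 5 \cdot 25 \left(-6 + 40\right) 128 = -43567 + \frac{1}{3} \cdot 5 \cdot 25 \cdot 34 \cdot 128 = -43567 + \frac{1}{3} \cdot 5 \cdot 850 \cdot 128 = -43567 + \frac{4250}{3} \cdot 128 = -43567 + \frac{544000}{3} = \frac{413299}{3}$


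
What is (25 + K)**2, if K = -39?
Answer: 196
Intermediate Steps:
(25 + K)**2 = (25 - 39)**2 = (-14)**2 = 196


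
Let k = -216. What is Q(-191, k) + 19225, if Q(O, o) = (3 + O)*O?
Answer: 55133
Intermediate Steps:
Q(O, o) = O*(3 + O)
Q(-191, k) + 19225 = -191*(3 - 191) + 19225 = -191*(-188) + 19225 = 35908 + 19225 = 55133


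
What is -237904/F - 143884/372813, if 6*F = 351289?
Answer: -582707090188/130965105957 ≈ -4.4493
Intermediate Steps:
F = 351289/6 (F = (1/6)*351289 = 351289/6 ≈ 58548.)
-237904/F - 143884/372813 = -237904/351289/6 - 143884/372813 = -237904*6/351289 - 143884*1/372813 = -1427424/351289 - 143884/372813 = -582707090188/130965105957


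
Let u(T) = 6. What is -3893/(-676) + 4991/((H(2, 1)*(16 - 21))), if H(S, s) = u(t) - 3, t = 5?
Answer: -3315521/10140 ≈ -326.97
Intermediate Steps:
H(S, s) = 3 (H(S, s) = 6 - 3 = 3)
-3893/(-676) + 4991/((H(2, 1)*(16 - 21))) = -3893/(-676) + 4991/((3*(16 - 21))) = -3893*(-1/676) + 4991/((3*(-5))) = 3893/676 + 4991/(-15) = 3893/676 + 4991*(-1/15) = 3893/676 - 4991/15 = -3315521/10140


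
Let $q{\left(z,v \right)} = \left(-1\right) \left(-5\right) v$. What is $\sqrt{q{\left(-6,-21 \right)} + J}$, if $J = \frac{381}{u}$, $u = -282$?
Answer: $\frac{i \sqrt{939718}}{94} \approx 10.313 i$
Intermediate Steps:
$q{\left(z,v \right)} = 5 v$
$J = - \frac{127}{94}$ ($J = \frac{381}{-282} = 381 \left(- \frac{1}{282}\right) = - \frac{127}{94} \approx -1.3511$)
$\sqrt{q{\left(-6,-21 \right)} + J} = \sqrt{5 \left(-21\right) - \frac{127}{94}} = \sqrt{-105 - \frac{127}{94}} = \sqrt{- \frac{9997}{94}} = \frac{i \sqrt{939718}}{94}$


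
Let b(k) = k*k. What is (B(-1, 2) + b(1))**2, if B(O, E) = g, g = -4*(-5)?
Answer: 441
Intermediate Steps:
b(k) = k**2
g = 20
B(O, E) = 20
(B(-1, 2) + b(1))**2 = (20 + 1**2)**2 = (20 + 1)**2 = 21**2 = 441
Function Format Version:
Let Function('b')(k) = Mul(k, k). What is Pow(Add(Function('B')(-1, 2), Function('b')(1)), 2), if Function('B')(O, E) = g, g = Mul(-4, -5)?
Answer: 441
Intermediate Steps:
Function('b')(k) = Pow(k, 2)
g = 20
Function('B')(O, E) = 20
Pow(Add(Function('B')(-1, 2), Function('b')(1)), 2) = Pow(Add(20, Pow(1, 2)), 2) = Pow(Add(20, 1), 2) = Pow(21, 2) = 441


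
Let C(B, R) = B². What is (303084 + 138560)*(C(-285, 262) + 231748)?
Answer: 138222647612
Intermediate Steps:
(303084 + 138560)*(C(-285, 262) + 231748) = (303084 + 138560)*((-285)² + 231748) = 441644*(81225 + 231748) = 441644*312973 = 138222647612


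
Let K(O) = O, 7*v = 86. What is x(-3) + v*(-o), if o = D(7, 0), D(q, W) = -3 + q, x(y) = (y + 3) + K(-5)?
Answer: -379/7 ≈ -54.143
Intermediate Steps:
v = 86/7 (v = (⅐)*86 = 86/7 ≈ 12.286)
x(y) = -2 + y (x(y) = (y + 3) - 5 = (3 + y) - 5 = -2 + y)
o = 4 (o = -3 + 7 = 4)
x(-3) + v*(-o) = (-2 - 3) + 86*(-1*4)/7 = -5 + (86/7)*(-4) = -5 - 344/7 = -379/7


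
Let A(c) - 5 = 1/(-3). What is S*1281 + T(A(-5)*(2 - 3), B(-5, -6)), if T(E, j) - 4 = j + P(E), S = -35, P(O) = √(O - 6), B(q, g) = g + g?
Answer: -44843 + 4*I*√6/3 ≈ -44843.0 + 3.266*I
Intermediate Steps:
B(q, g) = 2*g
P(O) = √(-6 + O)
A(c) = 14/3 (A(c) = 5 + 1/(-3) = 5 - ⅓ = 14/3)
T(E, j) = 4 + j + √(-6 + E) (T(E, j) = 4 + (j + √(-6 + E)) = 4 + j + √(-6 + E))
S*1281 + T(A(-5)*(2 - 3), B(-5, -6)) = -35*1281 + (4 + 2*(-6) + √(-6 + 14*(2 - 3)/3)) = -44835 + (4 - 12 + √(-6 + (14/3)*(-1))) = -44835 + (4 - 12 + √(-6 - 14/3)) = -44835 + (4 - 12 + √(-32/3)) = -44835 + (4 - 12 + 4*I*√6/3) = -44835 + (-8 + 4*I*√6/3) = -44843 + 4*I*√6/3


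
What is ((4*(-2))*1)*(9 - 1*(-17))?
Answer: -208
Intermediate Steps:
((4*(-2))*1)*(9 - 1*(-17)) = (-8*1)*(9 + 17) = -8*26 = -208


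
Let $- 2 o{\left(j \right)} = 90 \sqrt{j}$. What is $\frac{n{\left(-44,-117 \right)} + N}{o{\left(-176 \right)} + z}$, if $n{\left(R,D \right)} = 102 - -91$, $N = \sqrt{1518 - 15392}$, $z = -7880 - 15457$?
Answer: $\frac{- \sqrt{13874} + 193 i}{9 \left(- 2593 i + 20 \sqrt{11}\right)} \approx -0.0083937 - 0.0048325 i$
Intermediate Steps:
$o{\left(j \right)} = - 45 \sqrt{j}$ ($o{\left(j \right)} = - \frac{90 \sqrt{j}}{2} = - 45 \sqrt{j}$)
$z = -23337$
$N = i \sqrt{13874}$ ($N = \sqrt{-13874} = i \sqrt{13874} \approx 117.79 i$)
$n{\left(R,D \right)} = 193$ ($n{\left(R,D \right)} = 102 + 91 = 193$)
$\frac{n{\left(-44,-117 \right)} + N}{o{\left(-176 \right)} + z} = \frac{193 + i \sqrt{13874}}{- 45 \sqrt{-176} - 23337} = \frac{193 + i \sqrt{13874}}{- 45 \cdot 4 i \sqrt{11} - 23337} = \frac{193 + i \sqrt{13874}}{- 180 i \sqrt{11} - 23337} = \frac{193 + i \sqrt{13874}}{-23337 - 180 i \sqrt{11}}$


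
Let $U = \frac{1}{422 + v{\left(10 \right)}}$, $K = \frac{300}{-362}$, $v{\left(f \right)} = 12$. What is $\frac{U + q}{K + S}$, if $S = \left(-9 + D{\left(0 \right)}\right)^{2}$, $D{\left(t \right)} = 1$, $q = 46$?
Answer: $\frac{3613665}{4962356} \approx 0.72822$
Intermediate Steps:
$K = - \frac{150}{181}$ ($K = 300 \left(- \frac{1}{362}\right) = - \frac{150}{181} \approx -0.82873$)
$U = \frac{1}{434}$ ($U = \frac{1}{422 + 12} = \frac{1}{434} \approx 0.0023041$)
$S = 64$ ($S = \left(-9 + 1\right)^{2} = \left(-8\right)^{2} = 64$)
$\frac{U + q}{K + S} = \frac{\frac{1}{434} + 46}{- \frac{150}{181} + 64} = \frac{19965}{434 \cdot \frac{11434}{181}} = \frac{19965}{434} \cdot \frac{181}{11434} = \frac{3613665}{4962356}$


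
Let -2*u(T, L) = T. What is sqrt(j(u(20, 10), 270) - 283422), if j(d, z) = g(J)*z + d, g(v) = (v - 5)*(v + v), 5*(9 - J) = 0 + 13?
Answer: 2*I*sqrt(1741210)/5 ≈ 527.82*I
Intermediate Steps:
u(T, L) = -T/2
J = 32/5 (J = 9 - (0 + 13)/5 = 9 - 1/5*13 = 9 - 13/5 = 32/5 ≈ 6.4000)
g(v) = 2*v*(-5 + v) (g(v) = (-5 + v)*(2*v) = 2*v*(-5 + v))
j(d, z) = d + 448*z/25 (j(d, z) = (2*(32/5)*(-5 + 32/5))*z + d = (2*(32/5)*(7/5))*z + d = 448*z/25 + d = d + 448*z/25)
sqrt(j(u(20, 10), 270) - 283422) = sqrt((-1/2*20 + (448/25)*270) - 283422) = sqrt((-10 + 24192/5) - 283422) = sqrt(24142/5 - 283422) = sqrt(-1392968/5) = 2*I*sqrt(1741210)/5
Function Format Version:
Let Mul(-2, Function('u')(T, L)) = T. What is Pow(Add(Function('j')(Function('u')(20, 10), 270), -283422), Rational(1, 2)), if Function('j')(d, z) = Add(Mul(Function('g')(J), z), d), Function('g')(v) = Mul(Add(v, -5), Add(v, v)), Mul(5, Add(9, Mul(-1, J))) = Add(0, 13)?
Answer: Mul(Rational(2, 5), I, Pow(1741210, Rational(1, 2))) ≈ Mul(527.82, I)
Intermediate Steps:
Function('u')(T, L) = Mul(Rational(-1, 2), T)
J = Rational(32, 5) (J = Add(9, Mul(Rational(-1, 5), Add(0, 13))) = Add(9, Mul(Rational(-1, 5), 13)) = Add(9, Rational(-13, 5)) = Rational(32, 5) ≈ 6.4000)
Function('g')(v) = Mul(2, v, Add(-5, v)) (Function('g')(v) = Mul(Add(-5, v), Mul(2, v)) = Mul(2, v, Add(-5, v)))
Function('j')(d, z) = Add(d, Mul(Rational(448, 25), z)) (Function('j')(d, z) = Add(Mul(Mul(2, Rational(32, 5), Add(-5, Rational(32, 5))), z), d) = Add(Mul(Mul(2, Rational(32, 5), Rational(7, 5)), z), d) = Add(Mul(Rational(448, 25), z), d) = Add(d, Mul(Rational(448, 25), z)))
Pow(Add(Function('j')(Function('u')(20, 10), 270), -283422), Rational(1, 2)) = Pow(Add(Add(Mul(Rational(-1, 2), 20), Mul(Rational(448, 25), 270)), -283422), Rational(1, 2)) = Pow(Add(Add(-10, Rational(24192, 5)), -283422), Rational(1, 2)) = Pow(Add(Rational(24142, 5), -283422), Rational(1, 2)) = Pow(Rational(-1392968, 5), Rational(1, 2)) = Mul(Rational(2, 5), I, Pow(1741210, Rational(1, 2)))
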